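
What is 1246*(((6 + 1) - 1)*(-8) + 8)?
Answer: -49840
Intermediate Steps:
1246*(((6 + 1) - 1)*(-8) + 8) = 1246*((7 - 1)*(-8) + 8) = 1246*(6*(-8) + 8) = 1246*(-48 + 8) = 1246*(-40) = -49840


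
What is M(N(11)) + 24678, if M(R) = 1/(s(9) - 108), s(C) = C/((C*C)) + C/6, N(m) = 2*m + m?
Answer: 47258352/1915 ≈ 24678.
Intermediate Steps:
N(m) = 3*m
s(C) = 1/C + C/6 (s(C) = C/(C**2) + C*(1/6) = C/C**2 + C/6 = 1/C + C/6)
M(R) = -18/1915 (M(R) = 1/((1/9 + (1/6)*9) - 108) = 1/((1/9 + 3/2) - 108) = 1/(29/18 - 108) = 1/(-1915/18) = -18/1915)
M(N(11)) + 24678 = -18/1915 + 24678 = 47258352/1915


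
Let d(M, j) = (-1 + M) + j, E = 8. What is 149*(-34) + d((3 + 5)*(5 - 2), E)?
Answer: -5035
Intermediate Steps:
d(M, j) = -1 + M + j
149*(-34) + d((3 + 5)*(5 - 2), E) = 149*(-34) + (-1 + (3 + 5)*(5 - 2) + 8) = -5066 + (-1 + 8*3 + 8) = -5066 + (-1 + 24 + 8) = -5066 + 31 = -5035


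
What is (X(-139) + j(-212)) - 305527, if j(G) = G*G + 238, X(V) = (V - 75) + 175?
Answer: -260384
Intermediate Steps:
X(V) = 100 + V (X(V) = (-75 + V) + 175 = 100 + V)
j(G) = 238 + G² (j(G) = G² + 238 = 238 + G²)
(X(-139) + j(-212)) - 305527 = ((100 - 139) + (238 + (-212)²)) - 305527 = (-39 + (238 + 44944)) - 305527 = (-39 + 45182) - 305527 = 45143 - 305527 = -260384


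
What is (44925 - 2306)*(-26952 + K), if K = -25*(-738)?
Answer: -362346738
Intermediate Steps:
K = 18450
(44925 - 2306)*(-26952 + K) = (44925 - 2306)*(-26952 + 18450) = 42619*(-8502) = -362346738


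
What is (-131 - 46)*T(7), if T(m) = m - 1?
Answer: -1062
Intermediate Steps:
T(m) = -1 + m
(-131 - 46)*T(7) = (-131 - 46)*(-1 + 7) = -177*6 = -1062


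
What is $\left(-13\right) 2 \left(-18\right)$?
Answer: $468$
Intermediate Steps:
$\left(-13\right) 2 \left(-18\right) = \left(-26\right) \left(-18\right) = 468$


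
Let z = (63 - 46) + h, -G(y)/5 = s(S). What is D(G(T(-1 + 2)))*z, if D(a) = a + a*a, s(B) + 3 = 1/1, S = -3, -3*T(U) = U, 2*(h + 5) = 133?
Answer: 8635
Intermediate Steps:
h = 123/2 (h = -5 + (½)*133 = -5 + 133/2 = 123/2 ≈ 61.500)
T(U) = -U/3
s(B) = -2 (s(B) = -3 + 1/1 = -3 + 1 = -2)
G(y) = 10 (G(y) = -5*(-2) = 10)
D(a) = a + a²
z = 157/2 (z = (63 - 46) + 123/2 = 17 + 123/2 = 157/2 ≈ 78.500)
D(G(T(-1 + 2)))*z = (10*(1 + 10))*(157/2) = (10*11)*(157/2) = 110*(157/2) = 8635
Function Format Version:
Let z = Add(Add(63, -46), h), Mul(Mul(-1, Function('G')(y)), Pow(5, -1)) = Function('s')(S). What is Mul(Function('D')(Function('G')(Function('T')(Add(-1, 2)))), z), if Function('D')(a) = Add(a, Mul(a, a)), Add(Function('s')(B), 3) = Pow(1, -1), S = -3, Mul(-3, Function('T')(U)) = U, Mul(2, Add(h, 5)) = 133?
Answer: 8635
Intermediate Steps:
h = Rational(123, 2) (h = Add(-5, Mul(Rational(1, 2), 133)) = Add(-5, Rational(133, 2)) = Rational(123, 2) ≈ 61.500)
Function('T')(U) = Mul(Rational(-1, 3), U)
Function('s')(B) = -2 (Function('s')(B) = Add(-3, Pow(1, -1)) = Add(-3, 1) = -2)
Function('G')(y) = 10 (Function('G')(y) = Mul(-5, -2) = 10)
Function('D')(a) = Add(a, Pow(a, 2))
z = Rational(157, 2) (z = Add(Add(63, -46), Rational(123, 2)) = Add(17, Rational(123, 2)) = Rational(157, 2) ≈ 78.500)
Mul(Function('D')(Function('G')(Function('T')(Add(-1, 2)))), z) = Mul(Mul(10, Add(1, 10)), Rational(157, 2)) = Mul(Mul(10, 11), Rational(157, 2)) = Mul(110, Rational(157, 2)) = 8635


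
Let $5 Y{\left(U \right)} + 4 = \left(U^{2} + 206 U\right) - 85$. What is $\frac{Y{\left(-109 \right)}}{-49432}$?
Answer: $\frac{5331}{123580} \approx 0.043138$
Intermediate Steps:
$Y{\left(U \right)} = - \frac{89}{5} + \frac{U^{2}}{5} + \frac{206 U}{5}$ ($Y{\left(U \right)} = - \frac{4}{5} + \frac{\left(U^{2} + 206 U\right) - 85}{5} = - \frac{4}{5} + \frac{-85 + U^{2} + 206 U}{5} = - \frac{4}{5} + \left(-17 + \frac{U^{2}}{5} + \frac{206 U}{5}\right) = - \frac{89}{5} + \frac{U^{2}}{5} + \frac{206 U}{5}$)
$\frac{Y{\left(-109 \right)}}{-49432} = \frac{- \frac{89}{5} + \frac{\left(-109\right)^{2}}{5} + \frac{206}{5} \left(-109\right)}{-49432} = \left(- \frac{89}{5} + \frac{1}{5} \cdot 11881 - \frac{22454}{5}\right) \left(- \frac{1}{49432}\right) = \left(- \frac{89}{5} + \frac{11881}{5} - \frac{22454}{5}\right) \left(- \frac{1}{49432}\right) = \left(- \frac{10662}{5}\right) \left(- \frac{1}{49432}\right) = \frac{5331}{123580}$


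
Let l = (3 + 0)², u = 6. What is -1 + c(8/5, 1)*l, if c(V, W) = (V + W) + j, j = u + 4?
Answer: 562/5 ≈ 112.40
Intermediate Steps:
j = 10 (j = 6 + 4 = 10)
c(V, W) = 10 + V + W (c(V, W) = (V + W) + 10 = 10 + V + W)
l = 9 (l = 3² = 9)
-1 + c(8/5, 1)*l = -1 + (10 + 8/5 + 1)*9 = -1 + (63/5)*9 = -1 + 567/5 = 562/5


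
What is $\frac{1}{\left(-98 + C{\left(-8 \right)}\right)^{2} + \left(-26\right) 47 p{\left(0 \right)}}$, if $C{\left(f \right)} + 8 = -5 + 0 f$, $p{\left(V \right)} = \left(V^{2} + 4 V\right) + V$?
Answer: $\frac{1}{12321} \approx 8.1162 \cdot 10^{-5}$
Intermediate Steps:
$p{\left(V \right)} = V^{2} + 5 V$
$C{\left(f \right)} = -13$ ($C{\left(f \right)} = -8 - \left(5 + 0 f\right) = -8 + \left(-5 + 0\right) = -8 - 5 = -13$)
$\frac{1}{\left(-98 + C{\left(-8 \right)}\right)^{2} + \left(-26\right) 47 p{\left(0 \right)}} = \frac{1}{\left(-98 - 13\right)^{2} + \left(-26\right) 47 \cdot 0 \left(5 + 0\right)} = \frac{1}{\left(-111\right)^{2} - 1222 \cdot 0 \cdot 5} = \frac{1}{12321 - 0} = \frac{1}{12321 + 0} = \frac{1}{12321}$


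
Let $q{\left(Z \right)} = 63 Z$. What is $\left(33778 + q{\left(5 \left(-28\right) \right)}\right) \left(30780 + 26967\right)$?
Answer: $1441249626$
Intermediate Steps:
$\left(33778 + q{\left(5 \left(-28\right) \right)}\right) \left(30780 + 26967\right) = \left(33778 + 63 \cdot 5 \left(-28\right)\right) \left(30780 + 26967\right) = \left(33778 + 63 \left(-140\right)\right) 57747 = \left(33778 - 8820\right) 57747 = 24958 \cdot 57747 = 1441249626$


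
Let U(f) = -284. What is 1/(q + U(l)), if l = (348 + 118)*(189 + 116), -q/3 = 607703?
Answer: -1/1823393 ≈ -5.4843e-7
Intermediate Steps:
q = -1823109 (q = -3*607703 = -1823109)
l = 142130 (l = 466*305 = 142130)
1/(q + U(l)) = 1/(-1823109 - 284) = 1/(-1823393) = -1/1823393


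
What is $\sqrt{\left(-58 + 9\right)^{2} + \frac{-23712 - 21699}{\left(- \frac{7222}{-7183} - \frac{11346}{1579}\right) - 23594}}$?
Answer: $\frac{\sqrt{172165725146101880445306070}}{267672228238} \approx 49.02$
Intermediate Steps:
$\sqrt{\left(-58 + 9\right)^{2} + \frac{-23712 - 21699}{\left(- \frac{7222}{-7183} - \frac{11346}{1579}\right) - 23594}} = \sqrt{\left(-49\right)^{2} - \frac{45411}{\left(\left(-7222\right) \left(- \frac{1}{7183}\right) - \frac{11346}{1579}\right) - 23594}} = \sqrt{2401 - \frac{45411}{\left(\frac{7222}{7183} - \frac{11346}{1579}\right) - 23594}} = \sqrt{2401 - \frac{45411}{- \frac{70094780}{11341957} - 23594}} = \sqrt{2401 - \frac{45411}{- \frac{267672228238}{11341957}}} = \sqrt{2401 - - \frac{515049609327}{267672228238}} = \sqrt{2401 + \frac{515049609327}{267672228238}} = \sqrt{\frac{643196069608765}{267672228238}} = \frac{\sqrt{172165725146101880445306070}}{267672228238}$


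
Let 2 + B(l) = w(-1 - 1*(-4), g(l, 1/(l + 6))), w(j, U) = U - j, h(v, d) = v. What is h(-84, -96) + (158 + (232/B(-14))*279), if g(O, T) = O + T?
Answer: -56278/17 ≈ -3310.5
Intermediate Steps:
B(l) = -5 + l + 1/(6 + l) (B(l) = -2 + ((l + 1/(l + 6)) - (-1 - 1*(-4))) = -2 + ((l + 1/(6 + l)) - (-1 + 4)) = -2 + ((l + 1/(6 + l)) - 1*3) = -2 + ((l + 1/(6 + l)) - 3) = -2 + (-3 + l + 1/(6 + l)) = -5 + l + 1/(6 + l))
h(-84, -96) + (158 + (232/B(-14))*279) = -84 + (158 + (232/(((-29 - 14 + (-14)**2)/(6 - 14))))*279) = -84 + (158 + (232/(((-29 - 14 + 196)/(-8))))*279) = -84 + (158 + (232/((-1/8*153)))*279) = -84 + (158 + (232/(-153/8))*279) = -84 + (158 + (232*(-8/153))*279) = -84 + (158 - 1856/153*279) = -84 + (158 - 57536/17) = -84 - 54850/17 = -56278/17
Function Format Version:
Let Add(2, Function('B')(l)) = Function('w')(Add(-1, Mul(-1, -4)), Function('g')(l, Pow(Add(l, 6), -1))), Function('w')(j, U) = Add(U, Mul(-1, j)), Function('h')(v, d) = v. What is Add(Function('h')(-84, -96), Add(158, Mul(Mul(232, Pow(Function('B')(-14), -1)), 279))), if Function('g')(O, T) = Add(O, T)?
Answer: Rational(-56278, 17) ≈ -3310.5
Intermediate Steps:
Function('B')(l) = Add(-5, l, Pow(Add(6, l), -1)) (Function('B')(l) = Add(-2, Add(Add(l, Pow(Add(l, 6), -1)), Mul(-1, Add(-1, Mul(-1, -4))))) = Add(-2, Add(Add(l, Pow(Add(6, l), -1)), Mul(-1, Add(-1, 4)))) = Add(-2, Add(Add(l, Pow(Add(6, l), -1)), Mul(-1, 3))) = Add(-2, Add(Add(l, Pow(Add(6, l), -1)), -3)) = Add(-2, Add(-3, l, Pow(Add(6, l), -1))) = Add(-5, l, Pow(Add(6, l), -1)))
Add(Function('h')(-84, -96), Add(158, Mul(Mul(232, Pow(Function('B')(-14), -1)), 279))) = Add(-84, Add(158, Mul(Mul(232, Pow(Mul(Pow(Add(6, -14), -1), Add(-29, -14, Pow(-14, 2))), -1)), 279))) = Add(-84, Add(158, Mul(Mul(232, Pow(Mul(Pow(-8, -1), Add(-29, -14, 196)), -1)), 279))) = Add(-84, Add(158, Mul(Mul(232, Pow(Mul(Rational(-1, 8), 153), -1)), 279))) = Add(-84, Add(158, Mul(Mul(232, Pow(Rational(-153, 8), -1)), 279))) = Add(-84, Add(158, Mul(Mul(232, Rational(-8, 153)), 279))) = Add(-84, Add(158, Mul(Rational(-1856, 153), 279))) = Add(-84, Add(158, Rational(-57536, 17))) = Add(-84, Rational(-54850, 17)) = Rational(-56278, 17)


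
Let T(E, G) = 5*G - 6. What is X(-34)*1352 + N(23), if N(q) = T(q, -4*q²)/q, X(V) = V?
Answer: -1067850/23 ≈ -46428.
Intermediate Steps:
T(E, G) = -6 + 5*G
N(q) = (-6 - 20*q²)/q (N(q) = (-6 + 5*(-4*q²))/q = (-6 - 20*q²)/q)
X(-34)*1352 + N(23) = -34*1352 + (-20*23 - 6/23) = -45968 + (-460 - 6*1/23) = -45968 + (-460 - 6/23) = -45968 - 10586/23 = -1067850/23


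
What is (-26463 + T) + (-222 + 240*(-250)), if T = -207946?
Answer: -294631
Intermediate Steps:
(-26463 + T) + (-222 + 240*(-250)) = (-26463 - 207946) + (-222 + 240*(-250)) = -234409 + (-222 - 60000) = -234409 - 60222 = -294631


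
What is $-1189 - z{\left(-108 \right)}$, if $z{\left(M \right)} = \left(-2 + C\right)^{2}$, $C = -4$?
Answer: $-1225$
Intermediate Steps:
$z{\left(M \right)} = 36$ ($z{\left(M \right)} = \left(-2 - 4\right)^{2} = \left(-6\right)^{2} = 36$)
$-1189 - z{\left(-108 \right)} = -1189 - 36 = -1225$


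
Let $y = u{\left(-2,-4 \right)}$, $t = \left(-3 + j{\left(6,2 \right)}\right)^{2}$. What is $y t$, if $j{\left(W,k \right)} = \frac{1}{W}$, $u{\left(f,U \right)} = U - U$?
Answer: $0$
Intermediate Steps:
$u{\left(f,U \right)} = 0$
$t = \frac{289}{36}$ ($t = \left(-3 + \frac{1}{6}\right)^{2} = \left(- \frac{17}{6}\right)^{2} = \frac{289}{36} \approx 8.0278$)
$y = 0$
$y t = 0 \cdot \frac{289}{36} = 0$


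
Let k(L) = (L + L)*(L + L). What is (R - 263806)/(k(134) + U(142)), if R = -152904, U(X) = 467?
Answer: -416710/72291 ≈ -5.7643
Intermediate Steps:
k(L) = 4*L² (k(L) = (2*L)*(2*L) = 4*L²)
(R - 263806)/(k(134) + U(142)) = (-152904 - 263806)/(4*134² + 467) = -416710/(4*17956 + 467) = -416710/(71824 + 467) = -416710/72291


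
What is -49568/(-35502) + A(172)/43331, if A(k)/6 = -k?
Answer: 1055596472/769168581 ≈ 1.3724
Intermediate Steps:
A(k) = -6*k (A(k) = 6*(-k) = -6*k)
-49568/(-35502) + A(172)/43331 = -49568/(-35502) - 6*172/43331 = -49568*(-1/35502) - 1032*1/43331 = 24784/17751 - 1032/43331 = 1055596472/769168581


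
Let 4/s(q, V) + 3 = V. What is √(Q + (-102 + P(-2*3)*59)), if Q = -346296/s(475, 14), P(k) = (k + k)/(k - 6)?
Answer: I*√952357 ≈ 975.89*I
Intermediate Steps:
s(q, V) = 4/(-3 + V)
P(k) = 2*k/(-6 + k) (P(k) = (2*k)/(-6 + k) = 2*k/(-6 + k))
Q = -952314 (Q = -346296/(4/(-3 + 14)) = -346296/(4/11) = -346296/(4*(1/11)) = -346296/4/11 = -346296*11/4 = -952314)
√(Q + (-102 + P(-2*3)*59)) = √(-952314 + (-102 + (2*(-2*3)/(-6 - 2*3))*59)) = √(-952314 + (-102 + (2*(-6)/(-6 - 6))*59)) = √(-952314 + (-102 + (2*(-6)/(-12))*59)) = √(-952314 + (-102 + (2*(-6)*(-1/12))*59)) = √(-952314 + (-102 + 1*59)) = √(-952314 + (-102 + 59)) = √(-952314 - 43) = √(-952357) = I*√952357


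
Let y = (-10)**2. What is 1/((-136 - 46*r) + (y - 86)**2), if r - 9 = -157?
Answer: 1/6868 ≈ 0.00014560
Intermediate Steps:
r = -148 (r = 9 - 157 = -148)
y = 100
1/((-136 - 46*r) + (y - 86)**2) = 1/((-136 - 46*(-148)) + (100 - 86)**2) = 1/((-136 + 6808) + 14**2) = 1/(6672 + 196) = 1/6868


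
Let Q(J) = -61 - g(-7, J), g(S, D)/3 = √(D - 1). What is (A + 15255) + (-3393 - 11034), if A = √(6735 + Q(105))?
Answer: 828 + √(6674 - 6*√26) ≈ 909.51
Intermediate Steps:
g(S, D) = 3*√(-1 + D) (g(S, D) = 3*√(D - 1) = 3*√(-1 + D))
Q(J) = -61 - 3*√(-1 + J)
A = √(6674 - 6*√26) (A = √(6735 + (-61 - 3*√(-1 + 105))) = √(6735 + (-61 - 6*√26)) = √(6674 - 6*√26) ≈ 81.507)
(A + 15255) + (-3393 - 11034) = (√(6674 - 6*√26) + 15255) + (-3393 - 11034) = (15255 + √(6674 - 6*√26)) - 14427 = 828 + √(6674 - 6*√26)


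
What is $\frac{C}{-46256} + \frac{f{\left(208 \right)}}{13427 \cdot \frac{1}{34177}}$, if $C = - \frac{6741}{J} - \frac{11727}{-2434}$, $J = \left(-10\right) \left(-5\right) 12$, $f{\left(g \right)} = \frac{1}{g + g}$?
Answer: $\frac{945945044173}{151170704540800} \approx 0.0062575$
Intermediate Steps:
$f{\left(g \right)} = \frac{1}{2 g}$
$J = 600$ ($J = 50 \cdot 12 = 600$)
$C = - \frac{1561899}{243400}$ ($C = - \frac{6741}{600} - \frac{11727}{-2434} = \left(-6741\right) \frac{1}{600} - - \frac{11727}{2434} = - \frac{2247}{200} + \frac{11727}{2434} = - \frac{1561899}{243400} \approx -6.417$)
$\frac{C}{-46256} + \frac{f{\left(208 \right)}}{13427 \cdot \frac{1}{34177}} = - \frac{1561899}{243400 \left(-46256\right)} + \frac{\frac{1}{2} \cdot \frac{1}{208}}{13427 \cdot \frac{1}{34177}} = \left(- \frac{1561899}{243400}\right) \left(- \frac{1}{46256}\right) + \frac{\frac{1}{2} \cdot \frac{1}{208}}{13427 \cdot \frac{1}{34177}} = \frac{1561899}{11258710400} + \frac{1}{416 \cdot \frac{13427}{34177}} = \frac{1561899}{11258710400} + \frac{1}{416} \cdot \frac{34177}{13427} = \frac{1561899}{11258710400} + \frac{2629}{429664} = \frac{945945044173}{151170704540800}$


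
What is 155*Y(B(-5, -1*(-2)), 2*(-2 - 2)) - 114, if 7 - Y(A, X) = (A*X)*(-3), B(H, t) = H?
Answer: 19571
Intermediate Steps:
Y(A, X) = 7 + 3*A*X (Y(A, X) = 7 - A*X*(-3) = 7 - (-3)*A*X = 7 + 3*A*X)
155*Y(B(-5, -1*(-2)), 2*(-2 - 2)) - 114 = 155*(7 + 3*(-5)*(2*(-2 - 2))) - 114 = 155*(7 + 3*(-5)*(2*(-4))) - 114 = 155*(7 + 3*(-5)*(-8)) - 114 = 155*(7 + 120) - 114 = 155*127 - 114 = 19685 - 114 = 19571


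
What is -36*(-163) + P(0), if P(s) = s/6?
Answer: 5868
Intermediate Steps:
P(s) = s/6 (P(s) = s*(⅙) = s/6)
-36*(-163) + P(0) = -36*(-163) + (⅙)*0 = 5868 + 0 = 5868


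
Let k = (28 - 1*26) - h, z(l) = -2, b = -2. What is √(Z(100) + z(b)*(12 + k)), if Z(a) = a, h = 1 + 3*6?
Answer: √110 ≈ 10.488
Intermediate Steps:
h = 19 (h = 1 + 18 = 19)
k = -17 (k = (28 - 1*26) - 1*19 = (28 - 26) - 19 = 2 - 19 = -17)
√(Z(100) + z(b)*(12 + k)) = √(100 - 2*(12 - 17)) = √(100 - 2*(-5)) = √(100 + 10) = √110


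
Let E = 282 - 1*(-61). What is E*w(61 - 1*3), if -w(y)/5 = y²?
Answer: -5769260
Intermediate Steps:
w(y) = -5*y²
E = 343 (E = 282 + 61 = 343)
E*w(61 - 1*3) = 343*(-5*(61 - 1*3)²) = 343*(-5*(61 - 3)²) = 343*(-5*58²) = 343*(-5*3364) = 343*(-16820) = -5769260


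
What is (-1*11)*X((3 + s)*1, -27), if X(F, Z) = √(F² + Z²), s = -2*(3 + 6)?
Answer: -33*√106 ≈ -339.76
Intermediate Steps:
s = -18 (s = -2*9 = -18)
(-1*11)*X((3 + s)*1, -27) = (-1*11)*√(((3 - 18)*1)² + (-27)²) = -11*√((-15*1)² + 729) = -11*√((-15)² + 729) = -11*√(225 + 729) = -33*√106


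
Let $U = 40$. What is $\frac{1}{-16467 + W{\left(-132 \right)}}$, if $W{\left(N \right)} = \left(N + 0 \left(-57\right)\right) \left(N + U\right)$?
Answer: $- \frac{1}{4323} \approx -0.00023132$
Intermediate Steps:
$W{\left(N \right)} = N \left(40 + N\right)$ ($W{\left(N \right)} = \left(N + 0 \left(-57\right)\right) \left(N + 40\right) = \left(N + 0\right) \left(40 + N\right) = N \left(40 + N\right)$)
$\frac{1}{-16467 + W{\left(-132 \right)}} = \frac{1}{-16467 - 132 \left(40 - 132\right)} = \frac{1}{-16467 - -12144} = \frac{1}{-16467 + 12144} = \frac{1}{-4323} = - \frac{1}{4323}$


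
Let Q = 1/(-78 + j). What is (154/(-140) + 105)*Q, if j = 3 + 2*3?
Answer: -1039/690 ≈ -1.5058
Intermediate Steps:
j = 9 (j = 3 + 6 = 9)
Q = -1/69 (Q = 1/(-78 + 9) = 1/(-69) = -1/69 ≈ -0.014493)
(154/(-140) + 105)*Q = (154/(-140) + 105)*(-1/69) = (154*(-1/140) + 105)*(-1/69) = (-11/10 + 105)*(-1/69) = (1039/10)*(-1/69) = -1039/690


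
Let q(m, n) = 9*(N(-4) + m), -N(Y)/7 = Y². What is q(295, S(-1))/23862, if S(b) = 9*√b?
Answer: 549/7954 ≈ 0.069022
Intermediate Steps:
N(Y) = -7*Y²
q(m, n) = -1008 + 9*m (q(m, n) = 9*(-7*(-4)² + m) = 9*(-7*16 + m) = 9*(-112 + m) = -1008 + 9*m)
q(295, S(-1))/23862 = (-1008 + 9*295)/23862 = (-1008 + 2655)*(1/23862) = 1647*(1/23862) = 549/7954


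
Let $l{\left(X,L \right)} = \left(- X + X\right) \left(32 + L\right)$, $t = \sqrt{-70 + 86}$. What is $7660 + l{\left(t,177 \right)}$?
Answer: $7660$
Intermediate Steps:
$t = 4$ ($t = \sqrt{16} = 4$)
$l{\left(X,L \right)} = 0$ ($l{\left(X,L \right)} = 0 \left(32 + L\right) = 0$)
$7660 + l{\left(t,177 \right)} = 7660 + 0 = 7660$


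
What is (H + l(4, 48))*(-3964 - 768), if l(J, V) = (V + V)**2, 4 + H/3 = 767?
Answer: -54441660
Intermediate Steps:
H = 2289 (H = -12 + 3*767 = -12 + 2301 = 2289)
l(J, V) = 4*V**2 (l(J, V) = (2*V)**2 = 4*V**2)
(H + l(4, 48))*(-3964 - 768) = (2289 + 4*48**2)*(-3964 - 768) = (2289 + 4*2304)*(-4732) = (2289 + 9216)*(-4732) = 11505*(-4732) = -54441660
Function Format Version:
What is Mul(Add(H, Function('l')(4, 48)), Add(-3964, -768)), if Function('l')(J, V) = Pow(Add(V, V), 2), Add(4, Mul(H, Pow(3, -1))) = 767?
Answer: -54441660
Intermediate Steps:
H = 2289 (H = Add(-12, Mul(3, 767)) = Add(-12, 2301) = 2289)
Function('l')(J, V) = Mul(4, Pow(V, 2)) (Function('l')(J, V) = Pow(Mul(2, V), 2) = Mul(4, Pow(V, 2)))
Mul(Add(H, Function('l')(4, 48)), Add(-3964, -768)) = Mul(Add(2289, Mul(4, Pow(48, 2))), Add(-3964, -768)) = Mul(Add(2289, Mul(4, 2304)), -4732) = Mul(Add(2289, 9216), -4732) = Mul(11505, -4732) = -54441660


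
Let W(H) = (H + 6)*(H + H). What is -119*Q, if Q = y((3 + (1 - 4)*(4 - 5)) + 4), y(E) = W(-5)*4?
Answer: 4760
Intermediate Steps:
W(H) = 2*H*(6 + H) (W(H) = (6 + H)*(2*H) = 2*H*(6 + H))
y(E) = -40 (y(E) = (2*(-5)*(6 - 5))*4 = (2*(-5)*1)*4 = -10*4 = -40)
Q = -40
-119*Q = -119*(-40) = 4760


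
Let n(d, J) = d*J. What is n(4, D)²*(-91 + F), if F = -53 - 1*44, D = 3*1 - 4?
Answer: -3008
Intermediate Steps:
D = -1 (D = 3 - 4 = -1)
n(d, J) = J*d
F = -97 (F = -53 - 44 = -97)
n(4, D)²*(-91 + F) = (-1*4)²*(-91 - 97) = (-4)²*(-188) = 16*(-188) = -3008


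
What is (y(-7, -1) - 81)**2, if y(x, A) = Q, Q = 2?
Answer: 6241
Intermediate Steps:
y(x, A) = 2
(y(-7, -1) - 81)**2 = (2 - 81)**2 = (-79)**2 = 6241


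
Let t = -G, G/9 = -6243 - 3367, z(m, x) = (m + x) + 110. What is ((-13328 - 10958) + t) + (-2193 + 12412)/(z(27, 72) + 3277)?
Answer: 216853363/3486 ≈ 62207.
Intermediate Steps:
z(m, x) = 110 + m + x
G = -86490 (G = 9*(-6243 - 3367) = 9*(-9610) = -86490)
t = 86490 (t = -1*(-86490) = 86490)
((-13328 - 10958) + t) + (-2193 + 12412)/(z(27, 72) + 3277) = ((-13328 - 10958) + 86490) + (-2193 + 12412)/((110 + 27 + 72) + 3277) = (-24286 + 86490) + 10219/(209 + 3277) = 62204 + 10219/3486 = 216853363/3486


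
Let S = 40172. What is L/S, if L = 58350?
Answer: 29175/20086 ≈ 1.4525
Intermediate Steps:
L/S = 58350/40172 = 58350*(1/40172) = 29175/20086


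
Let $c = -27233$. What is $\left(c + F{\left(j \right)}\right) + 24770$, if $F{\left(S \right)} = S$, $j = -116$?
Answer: $-2579$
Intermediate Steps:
$\left(c + F{\left(j \right)}\right) + 24770 = \left(-27233 - 116\right) + 24770 = -27349 + 24770 = -2579$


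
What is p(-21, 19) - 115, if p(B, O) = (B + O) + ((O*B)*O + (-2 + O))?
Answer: -7681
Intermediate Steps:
p(B, O) = -2 + B + 2*O + B*O² (p(B, O) = (B + O) + ((B*O)*O + (-2 + O)) = (B + O) + (B*O² + (-2 + O)) = (B + O) + (-2 + O + B*O²) = -2 + B + 2*O + B*O²)
p(-21, 19) - 115 = (-2 - 21 + 2*19 - 21*19²) - 115 = (-2 - 21 + 38 - 21*361) - 115 = (-2 - 21 + 38 - 7581) - 115 = -7566 - 115 = -7681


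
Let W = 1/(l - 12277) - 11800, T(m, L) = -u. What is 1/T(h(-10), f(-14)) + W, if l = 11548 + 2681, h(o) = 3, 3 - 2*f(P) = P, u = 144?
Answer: -207302513/17568 ≈ -11800.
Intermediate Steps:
f(P) = 3/2 - P/2
l = 14229
T(m, L) = -144 (T(m, L) = -1*144 = -144)
W = -23033599/1952 (W = 1/(14229 - 12277) - 11800 = 1/1952 - 11800 = -23033599/1952 ≈ -11800.)
1/T(h(-10), f(-14)) + W = 1/(-144) - 23033599/1952 = -1/144 - 23033599/1952 = -207302513/17568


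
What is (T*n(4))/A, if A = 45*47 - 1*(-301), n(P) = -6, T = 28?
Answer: -21/302 ≈ -0.069536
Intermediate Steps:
A = 2416 (A = 2115 + 301 = 2416)
(T*n(4))/A = (28*(-6))/2416 = -168*1/2416 = -21/302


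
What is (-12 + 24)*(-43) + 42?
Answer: -474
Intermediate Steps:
(-12 + 24)*(-43) + 42 = 12*(-43) + 42 = -516 + 42 = -474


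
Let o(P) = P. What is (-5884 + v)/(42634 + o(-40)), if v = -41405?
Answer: -15763/14198 ≈ -1.1102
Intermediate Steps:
(-5884 + v)/(42634 + o(-40)) = (-5884 - 41405)/(42634 - 40) = -47289/42594 = -47289*1/42594 = -15763/14198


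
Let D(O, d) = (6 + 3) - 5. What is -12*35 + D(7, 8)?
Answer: -416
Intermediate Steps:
D(O, d) = 4 (D(O, d) = 9 - 5 = 4)
-12*35 + D(7, 8) = -12*35 + 4 = -420 + 4 = -416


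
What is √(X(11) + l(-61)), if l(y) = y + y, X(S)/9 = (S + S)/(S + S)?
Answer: I*√113 ≈ 10.63*I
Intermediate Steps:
X(S) = 9 (X(S) = 9*((S + S)/(S + S)) = 9*((2*S)/((2*S))) = 9*((2*S)*(1/(2*S))) = 9*1 = 9)
l(y) = 2*y
√(X(11) + l(-61)) = √(9 + 2*(-61)) = √(9 - 122) = √(-113) = I*√113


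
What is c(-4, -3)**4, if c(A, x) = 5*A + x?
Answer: 279841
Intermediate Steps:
c(A, x) = x + 5*A
c(-4, -3)**4 = (-3 + 5*(-4))**4 = (-3 - 20)**4 = (-23)**4 = 279841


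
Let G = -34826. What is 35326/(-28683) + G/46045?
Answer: -2625499828/1320708735 ≈ -1.9879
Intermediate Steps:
35326/(-28683) + G/46045 = 35326/(-28683) - 34826/46045 = 35326*(-1/28683) - 34826*1/46045 = -35326/28683 - 34826/46045 = -2625499828/1320708735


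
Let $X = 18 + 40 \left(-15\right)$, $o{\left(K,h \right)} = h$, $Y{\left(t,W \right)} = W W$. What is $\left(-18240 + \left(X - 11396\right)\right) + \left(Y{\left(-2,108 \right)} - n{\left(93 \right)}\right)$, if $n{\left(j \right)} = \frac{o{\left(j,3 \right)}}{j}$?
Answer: $- \frac{575175}{31} \approx -18554.0$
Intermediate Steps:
$Y{\left(t,W \right)} = W^{2}$
$n{\left(j \right)} = \frac{3}{j}$
$X = -582$ ($X = 18 - 600 = -582$)
$\left(-18240 + \left(X - 11396\right)\right) + \left(Y{\left(-2,108 \right)} - n{\left(93 \right)}\right) = \left(-18240 - 11978\right) + \left(108^{2} - \frac{3}{93}\right) = \left(-18240 - 11978\right) + \left(11664 - 3 \cdot \frac{1}{93}\right) = -30218 + \left(11664 - \frac{1}{31}\right) = -30218 + \frac{361583}{31} = - \frac{575175}{31}$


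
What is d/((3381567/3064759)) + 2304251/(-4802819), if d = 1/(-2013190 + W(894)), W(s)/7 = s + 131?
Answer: -318996770543913824/664893845224159155 ≈ -0.47977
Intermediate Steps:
W(s) = 917 + 7*s (W(s) = 7*(s + 131) = 7*(131 + s) = 917 + 7*s)
d = -1/2006015 (d = 1/(-2013190 + (917 + 7*894)) = 1/(-2013190 + (917 + 6258)) = 1/(-2013190 + 7175) = 1/(-2006015) = -1/2006015 ≈ -4.9850e-7)
d/((3381567/3064759)) + 2304251/(-4802819) = -1/(2006015*(3381567/3064759)) + 2304251/(-4802819) = -1/(2006015*(3381567*(1/3064759))) + 2304251*(-1/4802819) = -1/(2006015*3381567/3064759) - 2304251/4802819 = -1/2006015*3064759/3381567 - 2304251/4802819 = -3064759/6783474125505 - 2304251/4802819 = -318996770543913824/664893845224159155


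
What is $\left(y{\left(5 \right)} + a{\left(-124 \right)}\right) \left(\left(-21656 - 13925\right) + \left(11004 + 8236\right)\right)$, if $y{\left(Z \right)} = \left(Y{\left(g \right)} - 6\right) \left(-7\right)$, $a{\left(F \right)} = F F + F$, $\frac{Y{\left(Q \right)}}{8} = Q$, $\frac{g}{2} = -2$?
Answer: $-253579638$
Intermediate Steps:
$g = -4$ ($g = 2 \left(-2\right) = -4$)
$Y{\left(Q \right)} = 8 Q$
$a{\left(F \right)} = F + F^{2}$ ($a{\left(F \right)} = F^{2} + F = F + F^{2}$)
$y{\left(Z \right)} = 266$ ($y{\left(Z \right)} = \left(8 \left(-4\right) - 6\right) \left(-7\right) = \left(-32 - 6\right) \left(-7\right) = \left(-38\right) \left(-7\right) = 266$)
$\left(y{\left(5 \right)} + a{\left(-124 \right)}\right) \left(\left(-21656 - 13925\right) + \left(11004 + 8236\right)\right) = \left(266 - 124 \left(1 - 124\right)\right) \left(\left(-21656 - 13925\right) + \left(11004 + 8236\right)\right) = \left(266 - -15252\right) \left(\left(-21656 - 13925\right) + 19240\right) = \left(266 + 15252\right) \left(-35581 + 19240\right) = 15518 \left(-16341\right) = -253579638$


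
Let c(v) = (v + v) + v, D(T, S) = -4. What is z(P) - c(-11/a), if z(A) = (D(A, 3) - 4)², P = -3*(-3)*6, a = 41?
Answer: 2657/41 ≈ 64.805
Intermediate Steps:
P = 54 (P = 9*6 = 54)
z(A) = 64 (z(A) = (-4 - 4)² = (-8)² = 64)
c(v) = 3*v (c(v) = 2*v + v = 3*v)
z(P) - c(-11/a) = 64 - 3*(-11/41) = 64 - 3*(-11*1/41) = 64 - 3*(-11)/41 = 64 - 1*(-33/41) = 64 + 33/41 = 2657/41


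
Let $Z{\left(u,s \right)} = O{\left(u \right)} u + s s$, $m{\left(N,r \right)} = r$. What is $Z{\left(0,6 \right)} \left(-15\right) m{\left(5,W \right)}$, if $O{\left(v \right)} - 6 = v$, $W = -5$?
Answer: $2700$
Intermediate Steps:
$O{\left(v \right)} = 6 + v$
$Z{\left(u,s \right)} = s^{2} + u \left(6 + u\right)$ ($Z{\left(u,s \right)} = \left(6 + u\right) u + s s = u \left(6 + u\right) + s^{2} = s^{2} + u \left(6 + u\right)$)
$Z{\left(0,6 \right)} \left(-15\right) m{\left(5,W \right)} = \left(6^{2} + 0 \left(6 + 0\right)\right) \left(-15\right) \left(-5\right) = \left(36 + 0 \cdot 6\right) \left(-15\right) \left(-5\right) = \left(36 + 0\right) \left(-15\right) \left(-5\right) = 36 \left(-15\right) \left(-5\right) = \left(-540\right) \left(-5\right) = 2700$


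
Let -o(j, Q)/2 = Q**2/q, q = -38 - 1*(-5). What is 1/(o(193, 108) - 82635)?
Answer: -11/901209 ≈ -1.2206e-5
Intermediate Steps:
q = -33 (q = -38 + 5 = -33)
o(j, Q) = 2*Q**2/33 (o(j, Q) = -2*Q**2/(-33) = -2*Q**2*(-1)/33 = -(-2)*Q**2/33 = 2*Q**2/33)
1/(o(193, 108) - 82635) = 1/((2/33)*108**2 - 82635) = 1/((2/33)*11664 - 82635) = 1/(7776/11 - 82635) = 1/(-901209/11) = -11/901209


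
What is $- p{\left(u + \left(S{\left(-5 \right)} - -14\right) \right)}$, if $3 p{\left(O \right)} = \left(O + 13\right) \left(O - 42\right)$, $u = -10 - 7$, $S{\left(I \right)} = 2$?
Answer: $172$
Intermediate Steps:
$u = -17$
$p{\left(O \right)} = \frac{\left(-42 + O\right) \left(13 + O\right)}{3}$ ($p{\left(O \right)} = \frac{\left(O + 13\right) \left(O - 42\right)}{3} = \frac{\left(13 + O\right) \left(-42 + O\right)}{3} = \frac{\left(-42 + O\right) \left(13 + O\right)}{3}$)
$- p{\left(u + \left(S{\left(-5 \right)} - -14\right) \right)} = - (-182 - \frac{29 \left(-17 + \left(2 - -14\right)\right)}{3} + \frac{\left(-17 + \left(2 - -14\right)\right)^{2}}{3}) = - (-182 - \frac{29 \left(-17 + \left(2 + 14\right)\right)}{3} + \frac{\left(-17 + \left(2 + 14\right)\right)^{2}}{3}) = - (-182 - \frac{29 \left(-17 + 16\right)}{3} + \frac{\left(-17 + 16\right)^{2}}{3}) = - (-182 - - \frac{29}{3} + \frac{\left(-1\right)^{2}}{3}) = - (-182 + \frac{29}{3} + \frac{1}{3} \cdot 1) = - (-182 + \frac{29}{3} + \frac{1}{3}) = \left(-1\right) \left(-172\right) = 172$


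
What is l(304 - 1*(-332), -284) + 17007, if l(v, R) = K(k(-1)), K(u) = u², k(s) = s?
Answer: 17008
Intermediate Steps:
l(v, R) = 1 (l(v, R) = (-1)² = 1)
l(304 - 1*(-332), -284) + 17007 = 1 + 17007 = 17008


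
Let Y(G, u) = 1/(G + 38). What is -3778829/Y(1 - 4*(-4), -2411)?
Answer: -207835595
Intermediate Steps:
Y(G, u) = 1/(38 + G)
-3778829/Y(1 - 4*(-4), -2411) = -(147374331 + 60461264) = -3778829/(1/(38 + (1 + 16))) = -3778829/(1/(38 + 17)) = -3778829/(1/55) = -3778829/1/55 = -3778829*55 = -207835595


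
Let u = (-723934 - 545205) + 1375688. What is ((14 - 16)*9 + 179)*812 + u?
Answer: 237281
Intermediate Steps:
u = 106549 (u = -1269139 + 1375688 = 106549)
((14 - 16)*9 + 179)*812 + u = ((14 - 16)*9 + 179)*812 + 106549 = (-2*9 + 179)*812 + 106549 = (-18 + 179)*812 + 106549 = 161*812 + 106549 = 130732 + 106549 = 237281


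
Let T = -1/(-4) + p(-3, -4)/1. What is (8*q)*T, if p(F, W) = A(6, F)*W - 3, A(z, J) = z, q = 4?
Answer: -856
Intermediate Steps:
p(F, W) = -3 + 6*W (p(F, W) = 6*W - 3 = -3 + 6*W)
T = -107/4 (T = -1/(-4) + (-3 + 6*(-4))/1 = -1*(-¼) + (-3 - 24)*1 = ¼ - 27*1 = ¼ - 27 = -107/4 ≈ -26.750)
(8*q)*T = (8*4)*(-107/4) = 32*(-107/4) = -856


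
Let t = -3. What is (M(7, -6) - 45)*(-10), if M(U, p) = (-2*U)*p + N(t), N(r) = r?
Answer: -360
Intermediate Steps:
M(U, p) = -3 - 2*U*p (M(U, p) = (-2*U)*p - 3 = -2*U*p - 3 = -3 - 2*U*p)
(M(7, -6) - 45)*(-10) = ((-3 - 2*7*(-6)) - 45)*(-10) = ((-3 + 84) - 45)*(-10) = (81 - 45)*(-10) = 36*(-10) = -360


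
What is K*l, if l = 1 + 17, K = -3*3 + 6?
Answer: -54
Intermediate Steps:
K = -3 (K = -9 + 6 = -3)
l = 18
K*l = -3*18 = -54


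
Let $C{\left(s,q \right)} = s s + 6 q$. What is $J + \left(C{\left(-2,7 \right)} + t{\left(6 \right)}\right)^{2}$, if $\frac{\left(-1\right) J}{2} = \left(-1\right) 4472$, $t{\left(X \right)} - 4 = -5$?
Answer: $10969$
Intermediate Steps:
$C{\left(s,q \right)} = s^{2} + 6 q$
$t{\left(X \right)} = -1$ ($t{\left(X \right)} = 4 - 5 = -1$)
$J = 8944$ ($J = - 2 \left(\left(-1\right) 4472\right) = \left(-2\right) \left(-4472\right) = 8944$)
$J + \left(C{\left(-2,7 \right)} + t{\left(6 \right)}\right)^{2} = 8944 + \left(\left(\left(-2\right)^{2} + 6 \cdot 7\right) - 1\right)^{2} = 8944 + \left(\left(4 + 42\right) - 1\right)^{2} = 8944 + \left(46 - 1\right)^{2} = 8944 + 45^{2} = 8944 + 2025 = 10969$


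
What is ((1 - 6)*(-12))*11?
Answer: 660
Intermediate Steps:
((1 - 6)*(-12))*11 = -5*(-12)*11 = 60*11 = 660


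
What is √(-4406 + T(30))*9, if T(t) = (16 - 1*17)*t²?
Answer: 9*I*√5306 ≈ 655.58*I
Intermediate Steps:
T(t) = -t² (T(t) = (16 - 17)*t² = -t²)
√(-4406 + T(30))*9 = √(-4406 - 1*30²)*9 = √(-4406 - 1*900)*9 = √(-4406 - 900)*9 = √(-5306)*9 = (I*√5306)*9 = 9*I*√5306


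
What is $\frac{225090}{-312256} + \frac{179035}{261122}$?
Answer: $- \frac{17507305}{497176288} \approx -0.035213$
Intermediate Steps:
$\frac{225090}{-312256} + \frac{179035}{261122} = 225090 \left(- \frac{1}{312256}\right) + 179035 \cdot \frac{1}{261122} = - \frac{2745}{3808} + \frac{179035}{261122} = - \frac{17507305}{497176288}$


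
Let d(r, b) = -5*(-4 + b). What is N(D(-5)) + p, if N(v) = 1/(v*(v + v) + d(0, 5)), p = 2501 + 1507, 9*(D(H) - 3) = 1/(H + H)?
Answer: 208864938/52111 ≈ 4008.1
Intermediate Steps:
d(r, b) = 20 - 5*b
D(H) = 3 + 1/(18*H) (D(H) = 3 + 1/(9*(H + H)) = 3 + 1/(9*((2*H))) = 3 + (1/(2*H))/9 = 3 + 1/(18*H))
p = 4008
N(v) = 1/(-5 + 2*v**2) (N(v) = 1/(v*(v + v) + (20 - 5*5)) = 1/(v*(2*v) + (20 - 25)) = 1/(2*v**2 - 5) = 1/(-5 + 2*v**2))
N(D(-5)) + p = 1/(-5 + 2*(3 + (1/18)/(-5))**2) + 4008 = 1/(-5 + 2*(3 + (1/18)*(-1/5))**2) + 4008 = 1/(-5 + 2*(3 - 1/90)**2) + 4008 = 1/(-5 + 2*(269/90)**2) + 4008 = 1/(-5 + 2*(72361/8100)) + 4008 = 1/(-5 + 72361/4050) + 4008 = 1/(52111/4050) + 4008 = 4050/52111 + 4008 = 208864938/52111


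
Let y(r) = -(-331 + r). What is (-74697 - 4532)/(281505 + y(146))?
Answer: -79229/281690 ≈ -0.28126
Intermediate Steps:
y(r) = 331 - r
(-74697 - 4532)/(281505 + y(146)) = (-74697 - 4532)/(281505 + (331 - 1*146)) = -79229/(281505 + (331 - 146)) = -79229/(281505 + 185) = -79229/281690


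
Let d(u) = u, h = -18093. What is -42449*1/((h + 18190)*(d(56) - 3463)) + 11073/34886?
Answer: 5140269781/11529090394 ≈ 0.44585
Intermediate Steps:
-42449*1/((h + 18190)*(d(56) - 3463)) + 11073/34886 = -42449*1/((-18093 + 18190)*(56 - 3463)) + 11073/34886 = -42449/((-3407*97)) + 11073*(1/34886) = -42449/(-330479) + 11073/34886 = -42449*(-1/330479) + 11073/34886 = 42449/330479 + 11073/34886 = 5140269781/11529090394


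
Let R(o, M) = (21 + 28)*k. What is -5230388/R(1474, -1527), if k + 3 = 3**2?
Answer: -2615194/147 ≈ -17790.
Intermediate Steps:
k = 6 (k = -3 + 3**2 = -3 + 9 = 6)
R(o, M) = 294 (R(o, M) = (21 + 28)*6 = 49*6 = 294)
-5230388/R(1474, -1527) = -5230388/294 = -5230388*1/294 = -2615194/147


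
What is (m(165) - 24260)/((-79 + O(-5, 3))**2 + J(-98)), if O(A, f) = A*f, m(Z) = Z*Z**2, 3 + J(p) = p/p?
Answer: 4467865/8834 ≈ 505.76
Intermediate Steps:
J(p) = -2 (J(p) = -3 + p/p = -3 + 1 = -2)
m(Z) = Z**3
(m(165) - 24260)/((-79 + O(-5, 3))**2 + J(-98)) = (165**3 - 24260)/((-79 - 5*3)**2 - 2) = (4492125 - 24260)/((-79 - 15)**2 - 2) = 4467865/((-94)**2 - 2) = 4467865/(8836 - 2) = 4467865/8834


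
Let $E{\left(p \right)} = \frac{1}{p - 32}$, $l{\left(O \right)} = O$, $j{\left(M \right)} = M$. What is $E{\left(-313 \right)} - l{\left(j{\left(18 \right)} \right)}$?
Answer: $- \frac{6211}{345} \approx -18.003$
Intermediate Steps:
$E{\left(p \right)} = \frac{1}{-32 + p}$
$E{\left(-313 \right)} - l{\left(j{\left(18 \right)} \right)} = \frac{1}{-32 - 313} - 18 = \frac{1}{-345} - 18 = - \frac{1}{345} - 18 = - \frac{6211}{345}$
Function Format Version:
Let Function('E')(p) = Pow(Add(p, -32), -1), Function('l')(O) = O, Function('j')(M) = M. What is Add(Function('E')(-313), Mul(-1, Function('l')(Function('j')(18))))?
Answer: Rational(-6211, 345) ≈ -18.003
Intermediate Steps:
Function('E')(p) = Pow(Add(-32, p), -1)
Add(Function('E')(-313), Mul(-1, Function('l')(Function('j')(18)))) = Add(Pow(Add(-32, -313), -1), Mul(-1, 18)) = Add(Pow(-345, -1), -18) = Add(Rational(-1, 345), -18) = Rational(-6211, 345)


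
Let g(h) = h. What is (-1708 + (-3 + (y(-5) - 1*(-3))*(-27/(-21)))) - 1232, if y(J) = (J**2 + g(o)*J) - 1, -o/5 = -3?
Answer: -21033/7 ≈ -3004.7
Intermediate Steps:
o = 15 (o = -5*(-3) = 15)
y(J) = -1 + J**2 + 15*J (y(J) = (J**2 + 15*J) - 1 = -1 + J**2 + 15*J)
(-1708 + (-3 + (y(-5) - 1*(-3))*(-27/(-21)))) - 1232 = (-1708 + (-3 + ((-1 + (-5)**2 + 15*(-5)) - 1*(-3))*(-27/(-21)))) - 1232 = (-1708 + (-3 + ((-1 + 25 - 75) + 3)*(-27*(-1/21)))) - 1232 = (-1708 + (-3 + (-51 + 3)*(9/7))) - 1232 = (-1708 + (-3 - 48*9/7)) - 1232 = (-1708 + (-3 - 432/7)) - 1232 = (-1708 - 453/7) - 1232 = -12409/7 - 1232 = -21033/7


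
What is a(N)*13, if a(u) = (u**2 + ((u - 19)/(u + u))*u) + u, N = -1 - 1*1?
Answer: -221/2 ≈ -110.50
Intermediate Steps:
N = -2 (N = -1 - 1 = -2)
a(u) = -19/2 + u**2 + 3*u/2 (a(u) = (u**2 + ((-19 + u)/((2*u)))*u) + u = (u**2 + ((-19 + u)*(1/(2*u)))*u) + u = (u**2 + ((-19 + u)/(2*u))*u) + u = (u**2 + (-19/2 + u/2)) + u = (-19/2 + u**2 + u/2) + u = -19/2 + u**2 + 3*u/2)
a(N)*13 = (-19/2 + (-2)**2 + (3/2)*(-2))*13 = (-19/2 + 4 - 3)*13 = -17/2*13 = -221/2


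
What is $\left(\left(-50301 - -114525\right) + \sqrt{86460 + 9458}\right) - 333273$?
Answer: $-269049 + \sqrt{95918} \approx -2.6874 \cdot 10^{5}$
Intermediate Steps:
$\left(\left(-50301 - -114525\right) + \sqrt{86460 + 9458}\right) - 333273 = \left(\left(-50301 + 114525\right) + \sqrt{95918}\right) - 333273 = \left(64224 + \sqrt{95918}\right) - 333273 = -269049 + \sqrt{95918}$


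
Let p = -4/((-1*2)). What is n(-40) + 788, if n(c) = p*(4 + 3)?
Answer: 802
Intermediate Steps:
p = 2 (p = -4/(-2) = -4*(-1/2) = 2)
n(c) = 14 (n(c) = 2*(4 + 3) = 2*7 = 14)
n(-40) + 788 = 14 + 788 = 802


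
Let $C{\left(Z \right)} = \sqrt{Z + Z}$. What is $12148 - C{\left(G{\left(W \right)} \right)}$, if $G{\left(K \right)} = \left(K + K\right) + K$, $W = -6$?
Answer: $12148 - 6 i \approx 12148.0 - 6.0 i$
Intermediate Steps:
$G{\left(K \right)} = 3 K$ ($G{\left(K \right)} = 2 K + K = 3 K$)
$C{\left(Z \right)} = \sqrt{2} \sqrt{Z}$ ($C{\left(Z \right)} = \sqrt{2 Z} = \sqrt{2} \sqrt{Z}$)
$12148 - C{\left(G{\left(W \right)} \right)} = 12148 - \sqrt{2} \sqrt{3 \left(-6\right)} = 12148 - \sqrt{2} \sqrt{-18} = 12148 - \sqrt{2} \cdot 3 i \sqrt{2} = 12148 - 6 i$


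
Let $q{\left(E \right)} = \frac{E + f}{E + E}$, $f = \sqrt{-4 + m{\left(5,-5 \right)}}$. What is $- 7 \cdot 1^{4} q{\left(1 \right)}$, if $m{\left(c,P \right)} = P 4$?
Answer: $- \frac{7}{2} - 7 i \sqrt{6} \approx -3.5 - 17.146 i$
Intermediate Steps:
$m{\left(c,P \right)} = 4 P$
$f = 2 i \sqrt{6}$ ($f = \sqrt{-4 + 4 \left(-5\right)} = \sqrt{-4 - 20} = \sqrt{-24} = 2 i \sqrt{6} \approx 4.899 i$)
$q{\left(E \right)} = \frac{E + 2 i \sqrt{6}}{2 E}$ ($q{\left(E \right)} = \frac{E + 2 i \sqrt{6}}{E + E} = \frac{E + 2 i \sqrt{6}}{2 E}$)
$- 7 \cdot 1^{4} q{\left(1 \right)} = - 7 \cdot 1^{4} \frac{\frac{1}{2} \cdot 1 + i \sqrt{6}}{1} = \left(-7\right) 1 \cdot 1 \left(\frac{1}{2} + i \sqrt{6}\right) = - 7 \left(\frac{1}{2} + i \sqrt{6}\right) = - \frac{7}{2} - 7 i \sqrt{6}$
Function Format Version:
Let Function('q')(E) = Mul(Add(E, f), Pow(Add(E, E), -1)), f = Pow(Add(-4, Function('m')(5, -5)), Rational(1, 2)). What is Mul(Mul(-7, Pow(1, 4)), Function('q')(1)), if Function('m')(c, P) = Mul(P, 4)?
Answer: Add(Rational(-7, 2), Mul(-7, I, Pow(6, Rational(1, 2)))) ≈ Add(-3.5000, Mul(-17.146, I))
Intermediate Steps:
Function('m')(c, P) = Mul(4, P)
f = Mul(2, I, Pow(6, Rational(1, 2))) (f = Pow(Add(-4, Mul(4, -5)), Rational(1, 2)) = Pow(Add(-4, -20), Rational(1, 2)) = Pow(-24, Rational(1, 2)) = Mul(2, I, Pow(6, Rational(1, 2))) ≈ Mul(4.8990, I))
Function('q')(E) = Mul(Rational(1, 2), Pow(E, -1), Add(E, Mul(2, I, Pow(6, Rational(1, 2))))) (Function('q')(E) = Mul(Add(E, Mul(2, I, Pow(6, Rational(1, 2)))), Pow(Add(E, E), -1)) = Mul(Add(E, Mul(2, I, Pow(6, Rational(1, 2)))), Pow(Mul(2, E), -1)) = Mul(Add(E, Mul(2, I, Pow(6, Rational(1, 2)))), Mul(Rational(1, 2), Pow(E, -1))) = Mul(Rational(1, 2), Pow(E, -1), Add(E, Mul(2, I, Pow(6, Rational(1, 2))))))
Mul(Mul(-7, Pow(1, 4)), Function('q')(1)) = Mul(Mul(-7, Pow(1, 4)), Mul(Pow(1, -1), Add(Mul(Rational(1, 2), 1), Mul(I, Pow(6, Rational(1, 2)))))) = Mul(Mul(-7, 1), Mul(1, Add(Rational(1, 2), Mul(I, Pow(6, Rational(1, 2)))))) = Mul(-7, Add(Rational(1, 2), Mul(I, Pow(6, Rational(1, 2))))) = Add(Rational(-7, 2), Mul(-7, I, Pow(6, Rational(1, 2))))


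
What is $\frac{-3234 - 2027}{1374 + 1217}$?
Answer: $- \frac{5261}{2591} \approx -2.0305$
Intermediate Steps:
$\frac{-3234 - 2027}{1374 + 1217} = - \frac{5261}{2591}$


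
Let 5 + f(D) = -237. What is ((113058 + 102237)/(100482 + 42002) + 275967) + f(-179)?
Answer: 39286616195/142484 ≈ 2.7573e+5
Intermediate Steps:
f(D) = -242 (f(D) = -5 - 237 = -242)
((113058 + 102237)/(100482 + 42002) + 275967) + f(-179) = ((113058 + 102237)/(100482 + 42002) + 275967) - 242 = (215295/142484 + 275967) - 242 = 39321097323/142484 - 242 = 39286616195/142484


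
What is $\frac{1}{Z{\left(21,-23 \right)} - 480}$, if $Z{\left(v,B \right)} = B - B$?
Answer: $- \frac{1}{480} \approx -0.0020833$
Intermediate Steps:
$Z{\left(v,B \right)} = 0$
$\frac{1}{Z{\left(21,-23 \right)} - 480} = \frac{1}{0 - 480} = \frac{1}{-480} = - \frac{1}{480}$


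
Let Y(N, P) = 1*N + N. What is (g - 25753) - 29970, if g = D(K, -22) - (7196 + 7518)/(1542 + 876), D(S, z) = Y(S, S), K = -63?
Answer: -67528798/1209 ≈ -55855.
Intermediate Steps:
Y(N, P) = 2*N (Y(N, P) = N + N = 2*N)
D(S, z) = 2*S
g = -159691/1209 (g = 2*(-63) - (7196 + 7518)/(1542 + 876) = -126 - 14714/2418 = -126 - 1*7357/1209 = -126 - 7357/1209 = -159691/1209 ≈ -132.09)
(g - 25753) - 29970 = (-159691/1209 - 25753) - 29970 = -31295068/1209 - 29970 = -67528798/1209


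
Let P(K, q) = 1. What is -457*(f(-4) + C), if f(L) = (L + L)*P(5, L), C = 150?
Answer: -64894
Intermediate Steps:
f(L) = 2*L (f(L) = (L + L)*1 = (2*L)*1 = 2*L)
-457*(f(-4) + C) = -457*(2*(-4) + 150) = -457*(-8 + 150) = -457*142 = -64894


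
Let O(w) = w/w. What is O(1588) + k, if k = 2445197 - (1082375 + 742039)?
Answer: 620784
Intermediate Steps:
O(w) = 1
k = 620783 (k = 2445197 - 1*1824414 = 2445197 - 1824414 = 620783)
O(1588) + k = 1 + 620783 = 620784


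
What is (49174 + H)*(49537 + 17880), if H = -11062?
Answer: 2569396704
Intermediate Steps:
(49174 + H)*(49537 + 17880) = (49174 - 11062)*(49537 + 17880) = 38112*67417 = 2569396704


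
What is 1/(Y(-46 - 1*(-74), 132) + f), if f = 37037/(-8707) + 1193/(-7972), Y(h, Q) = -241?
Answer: -69412204/17033987579 ≈ -0.0040749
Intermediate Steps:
f = -305646415/69412204 (f = 37037*(-1/8707) + 1193*(-1/7972) = -37037/8707 - 1193/7972 = -305646415/69412204 ≈ -4.4034)
1/(Y(-46 - 1*(-74), 132) + f) = 1/(-241 - 305646415/69412204) = 1/(-17033987579/69412204) = -69412204/17033987579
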